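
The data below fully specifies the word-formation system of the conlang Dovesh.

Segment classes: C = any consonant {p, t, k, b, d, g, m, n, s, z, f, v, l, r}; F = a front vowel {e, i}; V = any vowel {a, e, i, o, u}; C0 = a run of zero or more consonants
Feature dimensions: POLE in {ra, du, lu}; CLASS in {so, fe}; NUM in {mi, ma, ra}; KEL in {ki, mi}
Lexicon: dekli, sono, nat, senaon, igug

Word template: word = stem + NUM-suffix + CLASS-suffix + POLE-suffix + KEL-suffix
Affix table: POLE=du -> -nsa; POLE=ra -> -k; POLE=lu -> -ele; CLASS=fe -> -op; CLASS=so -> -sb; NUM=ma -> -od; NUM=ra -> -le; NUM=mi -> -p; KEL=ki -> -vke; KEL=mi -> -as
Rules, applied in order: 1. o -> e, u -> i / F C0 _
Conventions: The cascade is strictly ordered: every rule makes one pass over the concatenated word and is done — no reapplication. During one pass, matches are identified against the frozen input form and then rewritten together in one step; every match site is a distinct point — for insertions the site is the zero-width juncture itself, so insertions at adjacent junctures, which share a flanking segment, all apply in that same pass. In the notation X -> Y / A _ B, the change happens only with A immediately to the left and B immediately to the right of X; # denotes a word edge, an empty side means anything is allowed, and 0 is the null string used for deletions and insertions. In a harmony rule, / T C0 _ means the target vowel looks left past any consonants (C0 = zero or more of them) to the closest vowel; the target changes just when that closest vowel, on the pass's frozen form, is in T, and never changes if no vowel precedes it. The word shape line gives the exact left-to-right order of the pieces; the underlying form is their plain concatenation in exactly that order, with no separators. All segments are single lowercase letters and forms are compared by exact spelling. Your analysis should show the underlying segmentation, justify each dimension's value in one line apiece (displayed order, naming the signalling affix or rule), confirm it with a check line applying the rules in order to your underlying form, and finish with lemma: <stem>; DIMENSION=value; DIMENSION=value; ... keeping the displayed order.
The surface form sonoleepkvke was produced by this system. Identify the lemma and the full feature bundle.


underlying: sono-le-op-k-vke
POLE=ra - signalled by the affix -k
CLASS=fe - signalled by the affix -op
NUM=ra - signalled by the affix -le
KEL=ki - signalled by the affix -vke
check: sonoleopkvke -> sonoleepkvke
lemma: sono; POLE=ra; CLASS=fe; NUM=ra; KEL=ki


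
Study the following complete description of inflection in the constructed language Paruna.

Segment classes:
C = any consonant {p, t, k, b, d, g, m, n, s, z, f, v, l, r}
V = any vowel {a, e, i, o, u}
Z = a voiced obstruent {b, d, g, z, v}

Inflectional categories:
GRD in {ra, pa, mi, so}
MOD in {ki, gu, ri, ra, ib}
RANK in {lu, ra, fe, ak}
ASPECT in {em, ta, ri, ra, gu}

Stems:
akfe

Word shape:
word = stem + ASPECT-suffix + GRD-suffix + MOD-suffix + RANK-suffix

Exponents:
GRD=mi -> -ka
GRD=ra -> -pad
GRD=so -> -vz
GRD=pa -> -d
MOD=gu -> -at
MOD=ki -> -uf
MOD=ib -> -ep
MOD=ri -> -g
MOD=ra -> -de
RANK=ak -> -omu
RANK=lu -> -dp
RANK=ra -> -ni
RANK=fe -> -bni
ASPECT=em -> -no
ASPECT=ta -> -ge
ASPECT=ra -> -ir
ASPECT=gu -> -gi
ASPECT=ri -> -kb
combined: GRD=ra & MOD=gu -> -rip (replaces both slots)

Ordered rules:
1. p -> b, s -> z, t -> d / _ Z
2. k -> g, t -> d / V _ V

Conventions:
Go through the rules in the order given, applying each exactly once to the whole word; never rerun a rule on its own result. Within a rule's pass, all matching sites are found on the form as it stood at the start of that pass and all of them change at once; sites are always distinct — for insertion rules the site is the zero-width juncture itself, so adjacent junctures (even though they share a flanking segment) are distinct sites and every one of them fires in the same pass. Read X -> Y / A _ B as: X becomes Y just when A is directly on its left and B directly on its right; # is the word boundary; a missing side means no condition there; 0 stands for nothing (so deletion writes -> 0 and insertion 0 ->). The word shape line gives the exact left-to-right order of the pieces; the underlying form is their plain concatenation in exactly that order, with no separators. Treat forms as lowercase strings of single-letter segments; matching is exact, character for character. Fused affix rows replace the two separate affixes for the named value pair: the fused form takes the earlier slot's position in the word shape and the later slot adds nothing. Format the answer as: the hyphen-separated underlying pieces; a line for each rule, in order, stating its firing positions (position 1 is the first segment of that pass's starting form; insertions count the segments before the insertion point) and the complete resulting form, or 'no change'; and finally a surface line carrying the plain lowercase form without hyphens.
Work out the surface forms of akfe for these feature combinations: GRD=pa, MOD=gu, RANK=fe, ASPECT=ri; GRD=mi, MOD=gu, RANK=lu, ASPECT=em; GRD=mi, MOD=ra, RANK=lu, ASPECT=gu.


cell GRD=pa, MOD=gu, RANK=fe, ASPECT=ri:
underlying: akfe-kb-d-at-bni
1. p -> b, s -> z, t -> d / _ Z: fires at position(s) 9: akfekbdadbni
2. k -> g, t -> d / V _ V: no change
surface: akfekbdadbni

cell GRD=mi, MOD=gu, RANK=lu, ASPECT=em:
underlying: akfe-no-ka-at-dp
1. p -> b, s -> z, t -> d / _ Z: fires at position(s) 10: akfenokaaddp
2. k -> g, t -> d / V _ V: fires at position(s) 7: akfenogaaddp
surface: akfenogaaddp

cell GRD=mi, MOD=ra, RANK=lu, ASPECT=gu:
underlying: akfe-gi-ka-de-dp
1. p -> b, s -> z, t -> d / _ Z: no change
2. k -> g, t -> d / V _ V: fires at position(s) 7: akfegigadedp
surface: akfegigadedp


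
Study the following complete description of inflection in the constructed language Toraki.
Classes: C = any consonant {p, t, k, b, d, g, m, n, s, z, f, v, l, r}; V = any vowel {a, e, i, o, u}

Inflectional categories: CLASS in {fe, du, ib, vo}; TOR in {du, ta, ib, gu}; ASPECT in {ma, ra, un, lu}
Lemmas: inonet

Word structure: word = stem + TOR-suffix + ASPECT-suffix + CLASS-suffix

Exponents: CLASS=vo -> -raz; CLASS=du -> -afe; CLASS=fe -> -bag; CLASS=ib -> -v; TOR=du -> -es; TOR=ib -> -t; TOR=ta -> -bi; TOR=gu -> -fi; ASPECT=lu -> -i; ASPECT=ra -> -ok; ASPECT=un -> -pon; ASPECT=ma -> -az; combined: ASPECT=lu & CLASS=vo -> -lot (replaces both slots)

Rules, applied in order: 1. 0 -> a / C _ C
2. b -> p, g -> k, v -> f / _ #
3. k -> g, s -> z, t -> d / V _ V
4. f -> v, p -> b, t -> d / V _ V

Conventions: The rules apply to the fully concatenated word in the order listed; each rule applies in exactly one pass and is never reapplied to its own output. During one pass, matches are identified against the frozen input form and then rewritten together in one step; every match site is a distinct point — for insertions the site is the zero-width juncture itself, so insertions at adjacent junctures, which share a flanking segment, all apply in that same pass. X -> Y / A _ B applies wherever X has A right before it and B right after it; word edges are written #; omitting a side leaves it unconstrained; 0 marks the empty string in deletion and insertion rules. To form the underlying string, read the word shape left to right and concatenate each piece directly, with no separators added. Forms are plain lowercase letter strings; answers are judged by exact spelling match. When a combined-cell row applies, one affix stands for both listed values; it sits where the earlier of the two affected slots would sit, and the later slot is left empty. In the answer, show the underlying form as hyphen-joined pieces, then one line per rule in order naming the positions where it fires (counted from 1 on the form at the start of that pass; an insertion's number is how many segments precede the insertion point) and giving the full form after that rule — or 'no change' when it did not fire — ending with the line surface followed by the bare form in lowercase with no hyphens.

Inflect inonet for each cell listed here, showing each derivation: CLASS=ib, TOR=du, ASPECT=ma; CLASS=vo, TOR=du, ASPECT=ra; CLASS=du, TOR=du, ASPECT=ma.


cell CLASS=ib, TOR=du, ASPECT=ma:
underlying: inonet-es-az-v
1. 0 -> a / C _ C: inserts after position(s) 10: inonetesazav
2. b -> p, g -> k, v -> f / _ #: fires at position(s) 12: inonetesazaf
3. k -> g, s -> z, t -> d / V _ V: fires at position(s) 6, 8: inonedezazaf
4. f -> v, p -> b, t -> d / V _ V: no change
surface: inonedezazaf

cell CLASS=vo, TOR=du, ASPECT=ra:
underlying: inonet-es-ok-raz
1. 0 -> a / C _ C: inserts after position(s) 10: inonetesokaraz
2. b -> p, g -> k, v -> f / _ #: no change
3. k -> g, s -> z, t -> d / V _ V: fires at position(s) 6, 8, 10: inonedezogaraz
4. f -> v, p -> b, t -> d / V _ V: no change
surface: inonedezogaraz

cell CLASS=du, TOR=du, ASPECT=ma:
underlying: inonet-es-az-afe
1. 0 -> a / C _ C: no change
2. b -> p, g -> k, v -> f / _ #: no change
3. k -> g, s -> z, t -> d / V _ V: fires at position(s) 6, 8: inonedezazafe
4. f -> v, p -> b, t -> d / V _ V: fires at position(s) 12: inonedezazave
surface: inonedezazave


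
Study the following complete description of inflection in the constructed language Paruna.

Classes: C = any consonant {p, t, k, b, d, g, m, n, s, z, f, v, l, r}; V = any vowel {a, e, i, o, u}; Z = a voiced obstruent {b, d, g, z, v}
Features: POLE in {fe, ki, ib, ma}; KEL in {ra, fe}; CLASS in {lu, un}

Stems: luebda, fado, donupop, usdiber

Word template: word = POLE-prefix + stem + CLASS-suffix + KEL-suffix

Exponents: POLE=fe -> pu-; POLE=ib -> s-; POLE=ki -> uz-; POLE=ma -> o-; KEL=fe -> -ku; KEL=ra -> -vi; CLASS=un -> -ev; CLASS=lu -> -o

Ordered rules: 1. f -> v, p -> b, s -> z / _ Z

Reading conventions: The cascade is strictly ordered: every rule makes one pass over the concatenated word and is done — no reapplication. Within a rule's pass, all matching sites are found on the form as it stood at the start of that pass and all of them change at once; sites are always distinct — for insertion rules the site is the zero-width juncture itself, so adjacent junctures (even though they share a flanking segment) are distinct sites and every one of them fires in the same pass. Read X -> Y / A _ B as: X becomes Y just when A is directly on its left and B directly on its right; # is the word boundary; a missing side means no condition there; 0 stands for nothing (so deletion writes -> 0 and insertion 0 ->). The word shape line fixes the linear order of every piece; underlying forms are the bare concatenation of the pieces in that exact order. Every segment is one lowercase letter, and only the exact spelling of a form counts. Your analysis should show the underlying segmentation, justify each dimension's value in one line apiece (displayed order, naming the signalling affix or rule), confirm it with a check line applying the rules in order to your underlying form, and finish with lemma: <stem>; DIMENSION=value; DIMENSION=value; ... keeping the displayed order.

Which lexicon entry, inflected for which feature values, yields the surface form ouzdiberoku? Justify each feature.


underlying: o-usdiber-o-ku
POLE=ma - signalled by the affix o-
KEL=fe - signalled by the affix -ku
CLASS=lu - signalled by the affix -o
check: ousdiberoku -> ouzdiberoku
lemma: usdiber; POLE=ma; KEL=fe; CLASS=lu


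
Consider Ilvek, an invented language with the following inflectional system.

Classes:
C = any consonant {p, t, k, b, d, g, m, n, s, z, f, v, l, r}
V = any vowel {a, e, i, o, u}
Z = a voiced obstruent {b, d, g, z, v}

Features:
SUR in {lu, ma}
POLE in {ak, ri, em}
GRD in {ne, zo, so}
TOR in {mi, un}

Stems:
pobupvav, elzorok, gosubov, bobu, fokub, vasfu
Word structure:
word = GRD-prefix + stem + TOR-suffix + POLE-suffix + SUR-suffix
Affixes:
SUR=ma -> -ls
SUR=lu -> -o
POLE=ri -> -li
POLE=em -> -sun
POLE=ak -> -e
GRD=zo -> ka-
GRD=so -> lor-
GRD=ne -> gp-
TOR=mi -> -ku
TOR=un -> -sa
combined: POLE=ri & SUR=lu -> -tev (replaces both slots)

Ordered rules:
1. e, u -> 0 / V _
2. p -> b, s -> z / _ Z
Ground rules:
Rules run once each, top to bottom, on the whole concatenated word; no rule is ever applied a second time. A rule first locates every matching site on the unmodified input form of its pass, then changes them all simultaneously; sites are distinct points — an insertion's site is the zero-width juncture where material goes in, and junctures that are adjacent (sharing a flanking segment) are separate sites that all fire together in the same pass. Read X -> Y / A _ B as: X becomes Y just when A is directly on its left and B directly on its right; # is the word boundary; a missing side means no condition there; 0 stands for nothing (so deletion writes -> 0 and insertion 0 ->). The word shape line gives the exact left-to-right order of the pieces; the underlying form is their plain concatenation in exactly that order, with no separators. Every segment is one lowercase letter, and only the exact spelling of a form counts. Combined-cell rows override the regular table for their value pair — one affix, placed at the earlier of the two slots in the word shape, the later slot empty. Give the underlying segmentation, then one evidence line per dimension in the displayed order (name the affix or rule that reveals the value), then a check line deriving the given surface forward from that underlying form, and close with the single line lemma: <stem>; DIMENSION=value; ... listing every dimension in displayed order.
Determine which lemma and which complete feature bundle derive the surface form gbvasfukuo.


underlying: gp-vasfu-ku-e-o
SUR=lu - signalled by the affix -o
POLE=ak - signalled by the affix -e
GRD=ne - signalled by the affix gp-
TOR=mi - signalled by the affix -ku
check: gpvasfukueo -> gpvasfukuo -> gbvasfukuo
lemma: vasfu; SUR=lu; POLE=ak; GRD=ne; TOR=mi


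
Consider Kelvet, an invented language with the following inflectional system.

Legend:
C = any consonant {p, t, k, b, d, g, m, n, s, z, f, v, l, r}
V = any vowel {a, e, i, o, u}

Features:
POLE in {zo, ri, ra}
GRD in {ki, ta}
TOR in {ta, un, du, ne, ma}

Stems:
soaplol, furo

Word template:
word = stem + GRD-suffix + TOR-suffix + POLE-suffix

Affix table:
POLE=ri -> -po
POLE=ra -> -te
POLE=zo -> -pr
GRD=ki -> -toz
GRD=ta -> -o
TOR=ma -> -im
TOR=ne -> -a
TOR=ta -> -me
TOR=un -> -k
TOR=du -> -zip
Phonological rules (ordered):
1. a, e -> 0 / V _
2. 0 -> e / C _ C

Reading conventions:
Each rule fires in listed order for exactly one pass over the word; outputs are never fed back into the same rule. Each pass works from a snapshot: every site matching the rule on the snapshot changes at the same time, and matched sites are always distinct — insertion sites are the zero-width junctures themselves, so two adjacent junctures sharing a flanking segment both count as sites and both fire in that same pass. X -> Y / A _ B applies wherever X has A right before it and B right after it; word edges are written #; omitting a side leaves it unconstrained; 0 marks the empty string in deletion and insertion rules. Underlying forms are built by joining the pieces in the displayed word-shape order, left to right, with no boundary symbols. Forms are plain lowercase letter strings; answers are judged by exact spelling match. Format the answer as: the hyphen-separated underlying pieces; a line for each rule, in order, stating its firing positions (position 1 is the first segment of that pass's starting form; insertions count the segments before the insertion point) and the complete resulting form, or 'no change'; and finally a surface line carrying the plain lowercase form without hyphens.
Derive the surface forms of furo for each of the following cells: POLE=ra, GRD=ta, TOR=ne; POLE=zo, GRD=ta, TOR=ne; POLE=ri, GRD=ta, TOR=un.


cell POLE=ra, GRD=ta, TOR=ne:
underlying: furo-o-a-te
1. a, e -> 0 / V _: fires at position(s) 6: furoote
2. 0 -> e / C _ C: no change
surface: furoote

cell POLE=zo, GRD=ta, TOR=ne:
underlying: furo-o-a-pr
1. a, e -> 0 / V _: fires at position(s) 6: furoopr
2. 0 -> e / C _ C: inserts after position(s) 6: furooper
surface: furooper

cell POLE=ri, GRD=ta, TOR=un:
underlying: furo-o-k-po
1. a, e -> 0 / V _: no change
2. 0 -> e / C _ C: inserts after position(s) 6: furookepo
surface: furookepo


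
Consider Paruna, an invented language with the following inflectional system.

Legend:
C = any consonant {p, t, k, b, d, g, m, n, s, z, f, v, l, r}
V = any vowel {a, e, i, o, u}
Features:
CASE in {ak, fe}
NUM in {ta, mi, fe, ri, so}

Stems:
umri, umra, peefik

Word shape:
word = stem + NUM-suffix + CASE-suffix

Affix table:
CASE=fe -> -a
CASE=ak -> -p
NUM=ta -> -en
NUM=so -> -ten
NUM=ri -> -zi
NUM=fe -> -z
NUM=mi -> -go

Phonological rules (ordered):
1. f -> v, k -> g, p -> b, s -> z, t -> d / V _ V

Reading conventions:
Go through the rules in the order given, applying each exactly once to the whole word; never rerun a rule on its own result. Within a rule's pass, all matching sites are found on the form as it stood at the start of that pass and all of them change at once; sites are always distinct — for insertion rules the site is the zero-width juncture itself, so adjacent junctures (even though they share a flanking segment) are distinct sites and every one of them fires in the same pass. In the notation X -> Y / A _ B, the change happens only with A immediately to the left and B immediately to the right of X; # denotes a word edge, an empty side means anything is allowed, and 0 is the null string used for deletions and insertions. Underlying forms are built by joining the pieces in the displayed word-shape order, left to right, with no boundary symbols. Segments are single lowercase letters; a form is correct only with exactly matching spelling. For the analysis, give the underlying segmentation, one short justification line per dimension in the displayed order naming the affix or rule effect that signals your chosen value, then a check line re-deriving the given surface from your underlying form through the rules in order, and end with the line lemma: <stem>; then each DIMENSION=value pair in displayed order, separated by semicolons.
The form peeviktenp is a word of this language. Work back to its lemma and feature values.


underlying: peefik-ten-p
CASE=ak - signalled by the affix -p
NUM=so - signalled by the affix -ten
check: peefiktenp -> peeviktenp
lemma: peefik; CASE=ak; NUM=so


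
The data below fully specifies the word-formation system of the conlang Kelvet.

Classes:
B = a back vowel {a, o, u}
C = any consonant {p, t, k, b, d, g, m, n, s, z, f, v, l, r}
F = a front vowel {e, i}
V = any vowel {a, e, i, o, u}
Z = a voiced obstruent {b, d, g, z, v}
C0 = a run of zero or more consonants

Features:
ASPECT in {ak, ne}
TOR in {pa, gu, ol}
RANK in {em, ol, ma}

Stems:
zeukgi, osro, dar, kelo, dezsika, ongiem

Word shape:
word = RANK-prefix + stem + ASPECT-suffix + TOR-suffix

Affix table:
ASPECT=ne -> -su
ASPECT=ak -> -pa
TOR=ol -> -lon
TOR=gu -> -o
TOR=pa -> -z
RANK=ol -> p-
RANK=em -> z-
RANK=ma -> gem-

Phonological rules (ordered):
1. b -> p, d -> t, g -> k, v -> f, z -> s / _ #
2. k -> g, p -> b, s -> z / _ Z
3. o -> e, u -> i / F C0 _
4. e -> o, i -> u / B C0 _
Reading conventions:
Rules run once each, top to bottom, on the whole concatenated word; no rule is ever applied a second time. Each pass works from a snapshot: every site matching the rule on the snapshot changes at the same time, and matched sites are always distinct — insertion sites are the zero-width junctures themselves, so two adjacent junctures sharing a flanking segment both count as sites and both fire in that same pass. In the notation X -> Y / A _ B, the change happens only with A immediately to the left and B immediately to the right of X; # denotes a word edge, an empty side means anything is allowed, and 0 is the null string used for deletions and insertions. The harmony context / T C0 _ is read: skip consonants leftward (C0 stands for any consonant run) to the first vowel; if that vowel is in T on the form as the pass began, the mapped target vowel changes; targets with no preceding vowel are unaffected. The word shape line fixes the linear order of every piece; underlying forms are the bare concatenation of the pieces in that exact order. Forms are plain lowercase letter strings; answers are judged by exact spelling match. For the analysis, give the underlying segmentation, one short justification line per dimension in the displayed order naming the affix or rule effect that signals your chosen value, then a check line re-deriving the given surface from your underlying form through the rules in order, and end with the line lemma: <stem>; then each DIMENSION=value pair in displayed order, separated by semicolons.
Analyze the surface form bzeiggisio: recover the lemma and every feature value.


underlying: p-zeukgi-su-o
ASPECT=ne - signalled by the affix -su
TOR=gu - signalled by the affix -o
RANK=ol - signalled by the affix p-
check: pzeukgisuo -> pzeukgisuo -> bzeuggisuo -> bzeiggisio -> bzeiggisio
lemma: zeukgi; ASPECT=ne; TOR=gu; RANK=ol


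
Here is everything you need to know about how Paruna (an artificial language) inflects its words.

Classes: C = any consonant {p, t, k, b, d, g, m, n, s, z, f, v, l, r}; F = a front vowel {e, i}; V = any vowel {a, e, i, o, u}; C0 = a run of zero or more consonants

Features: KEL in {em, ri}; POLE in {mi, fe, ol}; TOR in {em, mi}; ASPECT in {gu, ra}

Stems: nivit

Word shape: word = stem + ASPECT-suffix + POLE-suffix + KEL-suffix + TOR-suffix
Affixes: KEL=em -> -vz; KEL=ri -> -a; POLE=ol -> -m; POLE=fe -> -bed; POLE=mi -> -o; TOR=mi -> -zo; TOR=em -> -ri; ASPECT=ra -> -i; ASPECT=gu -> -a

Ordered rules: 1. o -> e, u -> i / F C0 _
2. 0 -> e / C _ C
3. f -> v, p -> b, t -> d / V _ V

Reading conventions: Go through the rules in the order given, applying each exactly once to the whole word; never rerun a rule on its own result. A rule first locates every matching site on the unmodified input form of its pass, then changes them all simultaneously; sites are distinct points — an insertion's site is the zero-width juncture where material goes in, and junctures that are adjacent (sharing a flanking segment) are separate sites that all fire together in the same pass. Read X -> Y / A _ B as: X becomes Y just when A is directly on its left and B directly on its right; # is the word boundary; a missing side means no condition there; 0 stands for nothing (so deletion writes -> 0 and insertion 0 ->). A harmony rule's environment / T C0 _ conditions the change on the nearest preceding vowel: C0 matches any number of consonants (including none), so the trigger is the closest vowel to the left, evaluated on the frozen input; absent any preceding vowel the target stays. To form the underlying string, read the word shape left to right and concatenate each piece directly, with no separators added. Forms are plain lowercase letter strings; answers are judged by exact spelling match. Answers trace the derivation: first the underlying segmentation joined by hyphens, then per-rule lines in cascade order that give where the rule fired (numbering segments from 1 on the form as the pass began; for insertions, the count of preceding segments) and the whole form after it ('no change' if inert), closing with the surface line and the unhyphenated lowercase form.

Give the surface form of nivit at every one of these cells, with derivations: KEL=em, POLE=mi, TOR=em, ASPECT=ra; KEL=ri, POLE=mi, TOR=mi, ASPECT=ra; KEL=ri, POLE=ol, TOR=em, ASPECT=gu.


cell KEL=em, POLE=mi, TOR=em, ASPECT=ra:
underlying: nivit-i-o-vz-ri
1. o -> e, u -> i / F C0 _: fires at position(s) 7: nivitievzri
2. 0 -> e / C _ C: inserts after position(s) 8, 9: nivitievezeri
3. f -> v, p -> b, t -> d / V _ V: fires at position(s) 5: nividievezeri
surface: nividievezeri

cell KEL=ri, POLE=mi, TOR=mi, ASPECT=ra:
underlying: nivit-i-o-a-zo
1. o -> e, u -> i / F C0 _: fires at position(s) 7: nivitieazo
2. 0 -> e / C _ C: no change
3. f -> v, p -> b, t -> d / V _ V: fires at position(s) 5: nividieazo
surface: nividieazo

cell KEL=ri, POLE=ol, TOR=em, ASPECT=gu:
underlying: nivit-a-m-a-ri
1. o -> e, u -> i / F C0 _: no change
2. 0 -> e / C _ C: no change
3. f -> v, p -> b, t -> d / V _ V: fires at position(s) 5: nividamari
surface: nividamari


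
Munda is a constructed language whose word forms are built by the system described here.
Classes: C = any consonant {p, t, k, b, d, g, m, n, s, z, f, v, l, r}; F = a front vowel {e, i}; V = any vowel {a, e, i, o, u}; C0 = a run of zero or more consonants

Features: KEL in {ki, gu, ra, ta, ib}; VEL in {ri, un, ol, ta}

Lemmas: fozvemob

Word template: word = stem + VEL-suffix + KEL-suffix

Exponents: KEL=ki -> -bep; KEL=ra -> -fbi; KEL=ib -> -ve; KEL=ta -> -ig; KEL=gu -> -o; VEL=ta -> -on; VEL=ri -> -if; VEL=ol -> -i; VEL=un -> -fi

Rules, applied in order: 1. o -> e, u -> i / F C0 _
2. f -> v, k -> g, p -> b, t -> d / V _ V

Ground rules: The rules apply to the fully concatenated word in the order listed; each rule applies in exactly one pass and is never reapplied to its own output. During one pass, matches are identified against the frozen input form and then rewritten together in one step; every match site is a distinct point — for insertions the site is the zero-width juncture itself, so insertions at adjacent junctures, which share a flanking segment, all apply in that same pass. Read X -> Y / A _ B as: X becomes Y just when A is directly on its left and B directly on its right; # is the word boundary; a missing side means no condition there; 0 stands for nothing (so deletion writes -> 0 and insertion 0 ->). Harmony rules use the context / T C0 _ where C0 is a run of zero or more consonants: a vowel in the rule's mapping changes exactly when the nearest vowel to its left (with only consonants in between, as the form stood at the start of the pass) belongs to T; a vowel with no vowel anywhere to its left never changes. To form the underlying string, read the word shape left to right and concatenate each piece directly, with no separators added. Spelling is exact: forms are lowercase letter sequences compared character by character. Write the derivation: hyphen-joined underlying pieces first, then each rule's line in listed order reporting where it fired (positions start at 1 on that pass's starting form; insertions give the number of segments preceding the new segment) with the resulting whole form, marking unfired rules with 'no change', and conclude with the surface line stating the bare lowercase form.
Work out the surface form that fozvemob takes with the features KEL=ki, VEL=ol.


underlying: fozvemob-i-bep
1. o -> e, u -> i / F C0 _: fires at position(s) 7: fozvemebibep
2. f -> v, k -> g, p -> b, t -> d / V _ V: no change
surface: fozvemebibep


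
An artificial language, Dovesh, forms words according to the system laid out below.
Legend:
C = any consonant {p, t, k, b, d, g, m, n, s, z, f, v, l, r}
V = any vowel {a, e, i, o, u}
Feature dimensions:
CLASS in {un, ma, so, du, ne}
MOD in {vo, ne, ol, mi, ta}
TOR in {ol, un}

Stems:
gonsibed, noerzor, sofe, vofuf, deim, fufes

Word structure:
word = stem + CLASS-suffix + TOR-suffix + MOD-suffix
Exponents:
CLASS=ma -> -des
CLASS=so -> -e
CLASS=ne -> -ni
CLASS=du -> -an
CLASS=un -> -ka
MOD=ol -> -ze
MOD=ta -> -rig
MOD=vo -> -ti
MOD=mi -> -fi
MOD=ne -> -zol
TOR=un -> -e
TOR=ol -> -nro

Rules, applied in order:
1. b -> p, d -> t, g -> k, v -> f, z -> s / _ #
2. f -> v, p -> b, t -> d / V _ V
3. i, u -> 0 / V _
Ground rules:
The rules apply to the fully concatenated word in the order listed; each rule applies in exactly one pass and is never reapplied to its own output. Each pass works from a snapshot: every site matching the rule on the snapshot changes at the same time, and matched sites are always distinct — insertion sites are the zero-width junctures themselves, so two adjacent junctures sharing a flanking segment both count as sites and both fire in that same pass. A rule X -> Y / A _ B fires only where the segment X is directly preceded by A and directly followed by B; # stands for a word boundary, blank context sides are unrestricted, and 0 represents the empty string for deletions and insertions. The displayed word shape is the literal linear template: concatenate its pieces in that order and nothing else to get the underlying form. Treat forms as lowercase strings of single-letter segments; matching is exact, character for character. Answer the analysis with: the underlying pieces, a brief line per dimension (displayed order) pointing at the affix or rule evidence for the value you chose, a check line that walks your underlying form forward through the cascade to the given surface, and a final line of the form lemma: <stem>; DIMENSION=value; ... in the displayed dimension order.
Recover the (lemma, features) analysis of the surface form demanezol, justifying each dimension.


underlying: deim-an-e-zol
CLASS=du - signalled by the affix -an
MOD=ne - signalled by the affix -zol
TOR=un - signalled by the affix -e
check: deimanezol -> deimanezol -> deimanezol -> demanezol
lemma: deim; CLASS=du; MOD=ne; TOR=un


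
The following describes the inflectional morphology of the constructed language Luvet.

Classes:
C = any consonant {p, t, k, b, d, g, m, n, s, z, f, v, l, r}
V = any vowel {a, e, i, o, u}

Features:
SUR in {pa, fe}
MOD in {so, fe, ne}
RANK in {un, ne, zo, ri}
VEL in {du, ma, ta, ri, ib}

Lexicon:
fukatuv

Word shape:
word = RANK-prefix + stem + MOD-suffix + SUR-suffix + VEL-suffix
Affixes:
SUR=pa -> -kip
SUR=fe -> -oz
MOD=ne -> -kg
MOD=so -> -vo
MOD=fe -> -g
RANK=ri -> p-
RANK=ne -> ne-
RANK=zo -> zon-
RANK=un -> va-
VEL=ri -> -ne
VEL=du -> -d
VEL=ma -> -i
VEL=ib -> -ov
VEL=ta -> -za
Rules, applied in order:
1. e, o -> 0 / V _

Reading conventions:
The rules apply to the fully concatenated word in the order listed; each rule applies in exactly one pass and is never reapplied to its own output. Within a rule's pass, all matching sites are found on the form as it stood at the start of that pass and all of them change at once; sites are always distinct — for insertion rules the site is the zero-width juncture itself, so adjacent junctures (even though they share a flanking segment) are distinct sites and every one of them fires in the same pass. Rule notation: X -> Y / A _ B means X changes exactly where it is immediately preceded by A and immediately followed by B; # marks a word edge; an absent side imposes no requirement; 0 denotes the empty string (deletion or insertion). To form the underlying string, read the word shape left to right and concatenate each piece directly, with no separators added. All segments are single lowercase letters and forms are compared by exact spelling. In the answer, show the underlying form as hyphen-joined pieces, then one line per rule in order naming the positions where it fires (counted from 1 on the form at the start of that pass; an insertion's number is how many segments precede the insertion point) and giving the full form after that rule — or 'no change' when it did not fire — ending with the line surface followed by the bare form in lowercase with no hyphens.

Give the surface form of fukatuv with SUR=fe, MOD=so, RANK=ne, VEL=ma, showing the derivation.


underlying: ne-fukatuv-vo-oz-i
1. e, o -> 0 / V _: fires at position(s) 12: nefukatuvvozi
surface: nefukatuvvozi


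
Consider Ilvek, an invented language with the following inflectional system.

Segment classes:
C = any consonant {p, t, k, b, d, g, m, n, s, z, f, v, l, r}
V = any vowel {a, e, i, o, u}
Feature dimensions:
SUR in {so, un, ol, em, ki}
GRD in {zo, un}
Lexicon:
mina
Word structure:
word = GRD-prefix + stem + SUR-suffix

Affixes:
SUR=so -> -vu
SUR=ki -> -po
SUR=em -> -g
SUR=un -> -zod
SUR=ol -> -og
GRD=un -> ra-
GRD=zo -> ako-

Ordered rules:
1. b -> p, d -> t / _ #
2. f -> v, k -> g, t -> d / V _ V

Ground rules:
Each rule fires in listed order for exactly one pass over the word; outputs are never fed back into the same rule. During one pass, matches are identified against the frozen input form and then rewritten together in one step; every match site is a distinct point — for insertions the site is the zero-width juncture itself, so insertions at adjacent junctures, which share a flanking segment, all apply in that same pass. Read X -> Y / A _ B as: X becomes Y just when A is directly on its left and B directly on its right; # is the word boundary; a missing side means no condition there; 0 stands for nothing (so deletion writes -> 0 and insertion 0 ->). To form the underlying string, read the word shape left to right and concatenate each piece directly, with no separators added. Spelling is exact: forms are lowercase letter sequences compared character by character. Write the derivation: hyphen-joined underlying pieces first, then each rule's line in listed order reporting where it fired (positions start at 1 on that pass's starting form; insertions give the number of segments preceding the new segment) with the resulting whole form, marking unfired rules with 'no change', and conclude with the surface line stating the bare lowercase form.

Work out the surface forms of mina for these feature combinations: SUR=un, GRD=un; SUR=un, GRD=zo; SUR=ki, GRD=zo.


cell SUR=un, GRD=un:
underlying: ra-mina-zod
1. b -> p, d -> t / _ #: fires at position(s) 9: raminazot
2. f -> v, k -> g, t -> d / V _ V: no change
surface: raminazot

cell SUR=un, GRD=zo:
underlying: ako-mina-zod
1. b -> p, d -> t / _ #: fires at position(s) 10: akominazot
2. f -> v, k -> g, t -> d / V _ V: fires at position(s) 2: agominazot
surface: agominazot

cell SUR=ki, GRD=zo:
underlying: ako-mina-po
1. b -> p, d -> t / _ #: no change
2. f -> v, k -> g, t -> d / V _ V: fires at position(s) 2: agominapo
surface: agominapo


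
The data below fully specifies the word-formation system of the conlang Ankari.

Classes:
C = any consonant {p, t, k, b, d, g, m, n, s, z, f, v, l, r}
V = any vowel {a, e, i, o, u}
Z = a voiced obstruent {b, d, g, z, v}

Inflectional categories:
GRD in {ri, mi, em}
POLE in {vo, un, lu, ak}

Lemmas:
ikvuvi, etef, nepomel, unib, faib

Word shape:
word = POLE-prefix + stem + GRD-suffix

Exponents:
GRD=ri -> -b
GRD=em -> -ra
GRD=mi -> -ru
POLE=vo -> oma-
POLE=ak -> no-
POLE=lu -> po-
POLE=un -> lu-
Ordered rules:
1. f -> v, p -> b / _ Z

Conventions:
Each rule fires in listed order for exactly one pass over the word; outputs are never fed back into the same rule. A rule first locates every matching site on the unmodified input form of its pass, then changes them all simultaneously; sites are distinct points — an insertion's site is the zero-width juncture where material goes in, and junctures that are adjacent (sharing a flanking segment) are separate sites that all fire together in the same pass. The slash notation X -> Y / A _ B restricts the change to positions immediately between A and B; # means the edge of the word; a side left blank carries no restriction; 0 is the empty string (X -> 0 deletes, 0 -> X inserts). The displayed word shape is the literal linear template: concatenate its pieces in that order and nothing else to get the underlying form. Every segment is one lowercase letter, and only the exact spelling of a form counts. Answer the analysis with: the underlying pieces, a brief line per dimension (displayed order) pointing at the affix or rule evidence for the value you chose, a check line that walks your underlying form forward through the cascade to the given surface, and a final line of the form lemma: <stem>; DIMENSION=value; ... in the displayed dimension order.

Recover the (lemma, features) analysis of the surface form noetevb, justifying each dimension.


underlying: no-etef-b
GRD=ri - signalled by the affix -b
POLE=ak - signalled by the affix no-
check: noetefb -> noetevb
lemma: etef; GRD=ri; POLE=ak


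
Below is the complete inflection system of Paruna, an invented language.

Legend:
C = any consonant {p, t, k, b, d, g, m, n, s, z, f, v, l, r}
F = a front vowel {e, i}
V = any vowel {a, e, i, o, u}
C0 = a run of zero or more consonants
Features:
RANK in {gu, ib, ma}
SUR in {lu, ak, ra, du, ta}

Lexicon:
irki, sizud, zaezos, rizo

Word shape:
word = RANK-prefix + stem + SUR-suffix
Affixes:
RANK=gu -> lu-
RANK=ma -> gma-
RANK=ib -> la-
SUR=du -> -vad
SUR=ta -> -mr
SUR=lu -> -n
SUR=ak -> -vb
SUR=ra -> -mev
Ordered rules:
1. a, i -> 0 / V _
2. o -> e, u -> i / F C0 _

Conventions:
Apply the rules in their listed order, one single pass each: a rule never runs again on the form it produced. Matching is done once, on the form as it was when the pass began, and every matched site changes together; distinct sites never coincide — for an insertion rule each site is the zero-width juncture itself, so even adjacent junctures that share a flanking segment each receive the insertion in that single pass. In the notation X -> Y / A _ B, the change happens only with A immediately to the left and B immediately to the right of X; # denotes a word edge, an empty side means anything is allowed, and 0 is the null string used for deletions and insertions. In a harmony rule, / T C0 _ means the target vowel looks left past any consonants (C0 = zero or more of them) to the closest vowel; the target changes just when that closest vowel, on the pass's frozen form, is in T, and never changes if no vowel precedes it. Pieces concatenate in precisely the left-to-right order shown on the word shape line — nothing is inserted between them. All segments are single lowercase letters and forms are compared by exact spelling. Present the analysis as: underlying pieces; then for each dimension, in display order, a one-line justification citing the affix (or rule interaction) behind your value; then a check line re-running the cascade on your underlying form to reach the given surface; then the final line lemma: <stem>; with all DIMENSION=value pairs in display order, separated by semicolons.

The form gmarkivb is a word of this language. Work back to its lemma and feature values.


underlying: gma-irki-vb
RANK=ma - signalled by the affix gma-
SUR=ak - signalled by the affix -vb
check: gmairkivb -> gmarkivb -> gmarkivb
lemma: irki; RANK=ma; SUR=ak


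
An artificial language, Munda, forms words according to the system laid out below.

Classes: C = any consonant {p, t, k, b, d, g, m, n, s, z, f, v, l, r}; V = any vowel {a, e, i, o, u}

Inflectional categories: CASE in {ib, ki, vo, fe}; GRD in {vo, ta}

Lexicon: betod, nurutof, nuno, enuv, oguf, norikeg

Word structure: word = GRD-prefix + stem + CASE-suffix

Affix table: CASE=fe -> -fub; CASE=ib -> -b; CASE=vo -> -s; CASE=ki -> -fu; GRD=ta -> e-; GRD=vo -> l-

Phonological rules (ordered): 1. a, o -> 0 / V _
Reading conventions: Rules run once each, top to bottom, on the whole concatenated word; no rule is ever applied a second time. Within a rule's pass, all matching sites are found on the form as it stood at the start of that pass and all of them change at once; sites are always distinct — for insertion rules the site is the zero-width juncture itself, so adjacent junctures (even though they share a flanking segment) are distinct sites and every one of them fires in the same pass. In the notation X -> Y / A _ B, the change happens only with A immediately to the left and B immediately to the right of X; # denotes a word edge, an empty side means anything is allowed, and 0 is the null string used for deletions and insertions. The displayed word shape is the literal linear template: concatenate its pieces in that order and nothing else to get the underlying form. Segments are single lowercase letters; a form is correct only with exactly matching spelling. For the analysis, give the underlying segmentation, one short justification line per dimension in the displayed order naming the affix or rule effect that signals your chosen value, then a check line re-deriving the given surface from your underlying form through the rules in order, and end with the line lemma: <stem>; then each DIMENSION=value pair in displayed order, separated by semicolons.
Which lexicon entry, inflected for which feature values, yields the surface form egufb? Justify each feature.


underlying: e-oguf-b
CASE=ib - signalled by the affix -b
GRD=ta - signalled by the affix e-
check: eogufb -> egufb
lemma: oguf; CASE=ib; GRD=ta


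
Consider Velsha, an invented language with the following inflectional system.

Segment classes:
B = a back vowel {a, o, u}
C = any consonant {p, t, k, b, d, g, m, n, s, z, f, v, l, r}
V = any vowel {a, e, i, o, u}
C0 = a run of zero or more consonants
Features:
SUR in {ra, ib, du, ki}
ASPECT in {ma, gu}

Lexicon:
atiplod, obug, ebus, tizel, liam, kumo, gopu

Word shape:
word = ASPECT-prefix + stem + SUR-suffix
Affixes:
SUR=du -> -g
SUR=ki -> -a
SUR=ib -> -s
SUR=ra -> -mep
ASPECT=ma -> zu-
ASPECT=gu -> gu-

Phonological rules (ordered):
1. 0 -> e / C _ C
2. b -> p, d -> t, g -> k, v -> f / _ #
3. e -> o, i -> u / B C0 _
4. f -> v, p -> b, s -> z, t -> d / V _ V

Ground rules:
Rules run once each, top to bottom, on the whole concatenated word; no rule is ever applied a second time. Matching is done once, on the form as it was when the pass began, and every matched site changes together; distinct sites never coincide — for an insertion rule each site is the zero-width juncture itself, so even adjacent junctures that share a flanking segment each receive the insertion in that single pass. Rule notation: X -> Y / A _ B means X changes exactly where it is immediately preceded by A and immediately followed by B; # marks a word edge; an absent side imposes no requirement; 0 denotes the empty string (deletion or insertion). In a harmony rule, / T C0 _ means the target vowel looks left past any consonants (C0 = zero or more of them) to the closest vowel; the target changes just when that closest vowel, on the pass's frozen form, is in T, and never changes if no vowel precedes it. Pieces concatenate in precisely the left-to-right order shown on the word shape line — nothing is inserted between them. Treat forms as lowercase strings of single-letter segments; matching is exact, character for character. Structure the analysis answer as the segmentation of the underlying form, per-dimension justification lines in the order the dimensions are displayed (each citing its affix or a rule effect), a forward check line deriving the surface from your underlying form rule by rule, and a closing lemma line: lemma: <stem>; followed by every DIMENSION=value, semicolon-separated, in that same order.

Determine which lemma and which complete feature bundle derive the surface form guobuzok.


underlying: gu-ebus-g
SUR=du - signalled by the affix -g
ASPECT=gu - signalled by the affix gu-
check: guebusg -> guebuseg -> guebusek -> guobusok -> guobuzok
lemma: ebus; SUR=du; ASPECT=gu
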